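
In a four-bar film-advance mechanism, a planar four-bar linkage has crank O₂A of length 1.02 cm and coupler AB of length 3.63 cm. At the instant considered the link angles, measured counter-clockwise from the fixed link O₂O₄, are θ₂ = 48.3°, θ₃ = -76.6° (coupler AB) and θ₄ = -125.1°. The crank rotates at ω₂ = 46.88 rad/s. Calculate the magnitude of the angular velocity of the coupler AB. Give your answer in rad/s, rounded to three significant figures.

ω₂ = 46.88 rad/s
Differentiating the loop-closure r₂e^{iθ₂}+r₃e^{iθ₃}=r₁+r₄e^{iθ₄} gives r₂ω₂e^{iθ₂}+r₃ω₃e^{iθ₃}=r₄ω₄e^{iθ₄}.
Eliminating the other unknown: ω₃ = r₂ω₂ sin(θ₄−θ₂) / [r₃ sin(θ₃−θ₄)].
Numerator sine = -0.11494; denominator sine = +0.74896.
Result = 0.0102·46.88·(-0.11494) / (0.0363·(+0.74896)) = -2.0216 rad/s; magnitude 2.0216 rad/s.

2.02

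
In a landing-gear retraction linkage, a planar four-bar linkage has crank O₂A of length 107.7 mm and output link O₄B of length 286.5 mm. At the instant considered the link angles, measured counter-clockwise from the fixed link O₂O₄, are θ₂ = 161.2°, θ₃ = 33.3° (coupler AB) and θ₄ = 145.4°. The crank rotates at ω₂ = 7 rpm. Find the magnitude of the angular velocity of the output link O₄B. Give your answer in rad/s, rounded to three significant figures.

0.235

ω₂ = 0.733 rad/s (from 7 rpm).
Differentiating the loop-closure r₂e^{iθ₂}+r₃e^{iθ₃}=r₁+r₄e^{iθ₄} gives r₂ω₂e^{iθ₂}+r₃ω₃e^{iθ₃}=r₄ω₄e^{iθ₄}.
Eliminating the other unknown: ω₄ = r₂ω₂ sin(θ₂−θ₃) / [r₄ sin(θ₄−θ₃)].
Numerator sine = +0.78908; denominator sine = +0.92653.
Result = 0.1077·0.733·(+0.78908) / (0.2865·(+0.92653)) = +0.23468 rad/s; magnitude 0.23468 rad/s.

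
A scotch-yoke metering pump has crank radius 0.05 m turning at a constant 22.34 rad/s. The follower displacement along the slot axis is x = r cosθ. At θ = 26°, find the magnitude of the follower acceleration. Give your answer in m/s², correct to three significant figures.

ω = 22.34 rad/s
x = r cosθ ⇒ ẍ = −rω² cosθ (ω constant).
|a| = rω²|cosθ| = 0.05·(22.34)²·|cos 26°| = 22.428 m/s².

22.4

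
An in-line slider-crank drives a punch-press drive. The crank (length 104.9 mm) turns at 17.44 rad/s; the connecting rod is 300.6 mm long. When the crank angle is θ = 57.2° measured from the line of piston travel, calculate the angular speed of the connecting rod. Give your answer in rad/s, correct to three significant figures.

ω = 17.44 rad/s
The rod makes angle φ with the slider axis where L sinφ = r sinθ; differentiating, L cosφ·φ̇ = r ω cosθ.
L cosφ = √(L² − r² sin²θ) = 0.28738 m.
|ω_rod| = r ω |cosθ| / √(L² − r² sin²θ) = 0.1049·17.44·0.54171/0.28738 = 3.4485 rad/s.

3.45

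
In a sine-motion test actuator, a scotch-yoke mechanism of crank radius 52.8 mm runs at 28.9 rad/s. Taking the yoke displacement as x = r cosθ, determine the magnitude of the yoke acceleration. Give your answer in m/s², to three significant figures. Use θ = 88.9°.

0.847

ω = 28.9 rad/s
x = r cosθ ⇒ ẍ = −rω² cosθ (ω constant).
|a| = rω²|cosθ| = 0.0528·(28.9)²·|cos 88.9°| = 0.84659 m/s².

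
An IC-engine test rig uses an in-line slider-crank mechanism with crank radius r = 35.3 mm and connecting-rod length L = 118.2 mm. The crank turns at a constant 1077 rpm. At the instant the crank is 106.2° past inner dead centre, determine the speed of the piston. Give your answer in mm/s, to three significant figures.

3490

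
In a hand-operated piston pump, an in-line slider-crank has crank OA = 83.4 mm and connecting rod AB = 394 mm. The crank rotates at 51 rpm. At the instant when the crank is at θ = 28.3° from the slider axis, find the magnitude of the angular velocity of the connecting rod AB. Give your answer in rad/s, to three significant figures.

ω = 5.341 rad/s (converted from 51 rpm).
The rod makes angle φ with the slider axis where L sinφ = r sinθ; differentiating, L cosφ·φ̇ = r ω cosθ.
L cosφ = √(L² − r² sin²θ) = 0.39201 m.
|ω_rod| = r ω |cosθ| / √(L² − r² sin²θ) = 0.0834·5.341·0.88048/0.39201 = 1.0004 rad/s.

1.00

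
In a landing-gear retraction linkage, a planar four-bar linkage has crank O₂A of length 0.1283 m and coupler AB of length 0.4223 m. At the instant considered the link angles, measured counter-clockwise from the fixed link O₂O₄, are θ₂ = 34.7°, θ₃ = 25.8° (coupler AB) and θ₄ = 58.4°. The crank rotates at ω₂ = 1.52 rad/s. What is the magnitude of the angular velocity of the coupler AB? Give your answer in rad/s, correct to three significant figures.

0.345

ω₂ = 1.52 rad/s
Differentiating the loop-closure r₂e^{iθ₂}+r₃e^{iθ₃}=r₁+r₄e^{iθ₄} gives r₂ω₂e^{iθ₂}+r₃ω₃e^{iθ₃}=r₄ω₄e^{iθ₄}.
Eliminating the other unknown: ω₃ = r₂ω₂ sin(θ₄−θ₂) / [r₃ sin(θ₃−θ₄)].
Numerator sine = +0.40195; denominator sine = -0.53877.
Result = 0.1283·1.52·(+0.40195) / (0.4223·(-0.53877)) = -0.34452 rad/s; magnitude 0.34452 rad/s.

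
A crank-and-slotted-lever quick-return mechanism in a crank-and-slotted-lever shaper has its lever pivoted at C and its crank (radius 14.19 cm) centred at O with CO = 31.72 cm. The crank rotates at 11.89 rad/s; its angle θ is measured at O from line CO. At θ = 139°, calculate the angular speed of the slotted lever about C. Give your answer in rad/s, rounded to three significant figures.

3.11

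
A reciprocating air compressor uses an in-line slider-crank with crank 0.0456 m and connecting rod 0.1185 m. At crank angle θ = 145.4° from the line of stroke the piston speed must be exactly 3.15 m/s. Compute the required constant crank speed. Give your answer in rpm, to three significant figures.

For an in-line slider-crank, |v_piston| = rω|sinθ|·[1 + r cosθ/√(L² − r² sin²θ)].
With r = 0.0456 m, L = 0.1185 m, θ = 145.4°: the bracketed kinematic factor |dx/dθ| = 0.017489 m.
ω = v/|dx/dθ| = 3.15/0.017489 = 180.12 rad/s.
N = 60ω/(2π) = 1720 rpm.

1720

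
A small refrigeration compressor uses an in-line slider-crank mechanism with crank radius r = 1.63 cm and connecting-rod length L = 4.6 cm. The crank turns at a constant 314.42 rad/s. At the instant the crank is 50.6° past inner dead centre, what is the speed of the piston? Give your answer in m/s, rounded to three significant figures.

4.89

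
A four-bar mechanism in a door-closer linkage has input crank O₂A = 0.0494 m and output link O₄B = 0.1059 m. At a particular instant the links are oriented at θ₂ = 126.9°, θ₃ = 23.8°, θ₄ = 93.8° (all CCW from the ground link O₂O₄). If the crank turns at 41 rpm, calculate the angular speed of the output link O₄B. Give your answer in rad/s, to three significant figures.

ω₂ = 4.294 rad/s (from 41 rpm).
Differentiating the loop-closure r₂e^{iθ₂}+r₃e^{iθ₃}=r₁+r₄e^{iθ₄} gives r₂ω₂e^{iθ₂}+r₃ω₃e^{iθ₃}=r₄ω₄e^{iθ₄}.
Eliminating the other unknown: ω₄ = r₂ω₂ sin(θ₂−θ₃) / [r₄ sin(θ₄−θ₃)].
Numerator sine = +0.97398; denominator sine = +0.93969.
Result = 0.0494·4.294·(+0.97398) / (0.1059·(+0.93969)) = +2.0759 rad/s; magnitude 2.0759 rad/s.

2.08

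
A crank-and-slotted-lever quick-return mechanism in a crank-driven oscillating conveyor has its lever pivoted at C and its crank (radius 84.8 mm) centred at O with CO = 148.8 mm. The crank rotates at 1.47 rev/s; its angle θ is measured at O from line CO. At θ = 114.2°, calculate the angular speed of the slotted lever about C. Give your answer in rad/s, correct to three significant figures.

ω = 9.236 rad/s (from 1.47 rev/s).
Crank pin A relative to C: A = (d + r cosθ, r sinθ); lever angle φ = atan2(r sinθ, d + r cosθ).
Differentiating tanφ: φ̇ = rω(d cosθ + r)/(d² + r² + 2dr cosθ).
d² + r² + 2dr cosθ = |CA|² = 0.0189875 m²;  d cosθ + r = +0.023803 m.
|ω_lever| = |0.0848·9.236·+0.023803| / 0.0189875 = 0.9819 rad/s.

0.982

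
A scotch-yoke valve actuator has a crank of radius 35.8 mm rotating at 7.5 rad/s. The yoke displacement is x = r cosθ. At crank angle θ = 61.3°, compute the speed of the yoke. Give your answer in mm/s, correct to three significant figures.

236

ω = 7.5 rad/s
x = r cosθ ⇒ ẋ = −rω sinθ.
|v| = rω|sinθ| = 0.0358·7.5·|sin 61.3°| = 0.23551 m/s = 235.51 mm/s.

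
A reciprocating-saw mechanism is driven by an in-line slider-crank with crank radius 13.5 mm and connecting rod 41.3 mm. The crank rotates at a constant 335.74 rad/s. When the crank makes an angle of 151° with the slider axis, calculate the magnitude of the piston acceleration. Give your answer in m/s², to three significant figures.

ω = 335.7 rad/s
x(θ) = r cosθ + √(L² − r² sin²θ); with ω constant, a = ω²·d²x/dθ².
d²x/dθ² = −r cosθ − r²(cos2θ)/√u − r⁴ sin²2θ/(4u^{3/2}),  u = L² − r² sin²θ = 0.00166285 m².
Substituting r = 0.0135 m, L = 0.0413 m, θ = 151°: d²x/dθ² = +0.0093509 m.
a = ω²·d²x/dθ² = (335.7)²·(+0.0093509) = +1054 m/s²;  |a| = 1054 m/s².

1050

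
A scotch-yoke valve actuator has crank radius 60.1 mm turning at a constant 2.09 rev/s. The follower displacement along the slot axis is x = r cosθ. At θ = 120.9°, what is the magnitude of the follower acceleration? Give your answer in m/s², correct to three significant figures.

5.32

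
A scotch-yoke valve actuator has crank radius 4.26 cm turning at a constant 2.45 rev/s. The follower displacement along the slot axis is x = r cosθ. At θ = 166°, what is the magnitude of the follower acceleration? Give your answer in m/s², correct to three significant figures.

9.80

ω = 15.39 rad/s (from 2.45 rev/s).
x = r cosθ ⇒ ẍ = −rω² cosθ (ω constant).
|a| = rω²|cosθ| = 0.0426·(15.39)²·|cos 166°| = 9.795 m/s².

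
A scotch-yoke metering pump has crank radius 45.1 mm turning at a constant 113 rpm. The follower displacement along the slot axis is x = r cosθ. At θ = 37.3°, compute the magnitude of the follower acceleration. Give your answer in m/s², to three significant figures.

5.02

ω = 11.83 rad/s (from 113 rpm).
x = r cosθ ⇒ ẍ = −rω² cosθ (ω constant).
|a| = rω²|cosθ| = 0.0451·(11.83)²·|cos 37.3°| = 5.0236 m/s².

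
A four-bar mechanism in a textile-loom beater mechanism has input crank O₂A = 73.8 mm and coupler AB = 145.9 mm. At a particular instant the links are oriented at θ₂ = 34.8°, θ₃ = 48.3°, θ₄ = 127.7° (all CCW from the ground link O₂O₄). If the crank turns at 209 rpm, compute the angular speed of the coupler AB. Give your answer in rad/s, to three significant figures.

ω₂ = 21.89 rad/s (from 209 rpm).
Differentiating the loop-closure r₂e^{iθ₂}+r₃e^{iθ₃}=r₁+r₄e^{iθ₄} gives r₂ω₂e^{iθ₂}+r₃ω₃e^{iθ₃}=r₄ω₄e^{iθ₄}.
Eliminating the other unknown: ω₃ = r₂ω₂ sin(θ₄−θ₂) / [r₃ sin(θ₃−θ₄)].
Numerator sine = +0.99872; denominator sine = -0.98294.
Result = 0.0738·21.89·(+0.99872) / (0.1459·(-0.98294)) = -11.248 rad/s; magnitude 11.248 rad/s.

11.2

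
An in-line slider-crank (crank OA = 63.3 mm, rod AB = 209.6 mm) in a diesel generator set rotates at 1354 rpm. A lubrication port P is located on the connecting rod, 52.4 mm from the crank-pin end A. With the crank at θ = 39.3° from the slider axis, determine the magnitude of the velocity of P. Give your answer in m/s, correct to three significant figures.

7.96

ω = 141.8 rad/s.  Crank-pin speed |V_A| = rω = 8.9753 m/s, perpendicular to OA.
Rod angle: sinφ = −(r/L) sinθ ⇒ φ = -11.028°; ω_rod = −rω cosθ/√(L²−r²sin²θ) = -33.76 rad/s.
V_P = V_A + ω_rod × AP, with AP = 0.0524 m along the rod.
Components: V_Px = −rω sinθ − a·ω_rod·sinφ = -6.0232 m/s;  V_Py = rω cosθ + a·ω_rod·cosφ = +5.2091 m/s.
|V_P| = √(V_Px² + V_Py²) = 7.9633 m/s.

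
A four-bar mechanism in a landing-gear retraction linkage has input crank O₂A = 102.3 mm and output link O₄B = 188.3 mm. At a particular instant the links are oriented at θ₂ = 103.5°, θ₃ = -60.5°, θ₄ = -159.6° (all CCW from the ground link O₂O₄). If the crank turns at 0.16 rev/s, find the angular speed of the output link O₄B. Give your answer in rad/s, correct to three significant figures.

ω₂ = 1.005 rad/s (from 0.16 rev/s).
Differentiating the loop-closure r₂e^{iθ₂}+r₃e^{iθ₃}=r₁+r₄e^{iθ₄} gives r₂ω₂e^{iθ₂}+r₃ω₃e^{iθ₃}=r₄ω₄e^{iθ₄}.
Eliminating the other unknown: ω₄ = r₂ω₂ sin(θ₂−θ₃) / [r₄ sin(θ₄−θ₃)].
Numerator sine = +0.27564; denominator sine = -0.98741.
Result = 0.1023·1.005·(+0.27564) / (0.1883·(-0.98741)) = -0.15246 rad/s; magnitude 0.15246 rad/s.

0.152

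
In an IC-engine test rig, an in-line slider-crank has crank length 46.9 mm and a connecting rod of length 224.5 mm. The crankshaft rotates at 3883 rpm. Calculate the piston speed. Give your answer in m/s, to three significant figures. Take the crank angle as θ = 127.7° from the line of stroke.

ω = 2π·3883/60 = 406.6 rad/s
For an in-line slider-crank, x = r cosθ + √(L² − r² sin²θ), so v = −rω sinθ·[1 + r cosθ/√(L² − r² sin²θ)].
With r = 0.0469 m, L = 0.2245 m, θ = 127.7°: √(L² − r² sin²θ) = 0.22141 m.
v = −0.0469·406.6·0.79122·[1 + 0.0469·-0.61153/0.22141] = -13.135 m/s.
|v| = 13.135 m/s.

13.1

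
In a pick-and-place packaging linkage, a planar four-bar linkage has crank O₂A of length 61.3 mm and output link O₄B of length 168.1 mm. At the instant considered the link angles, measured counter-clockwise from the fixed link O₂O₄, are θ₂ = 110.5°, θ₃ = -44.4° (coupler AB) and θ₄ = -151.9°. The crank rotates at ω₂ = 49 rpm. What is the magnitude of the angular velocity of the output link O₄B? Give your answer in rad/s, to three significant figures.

ω₂ = 5.131 rad/s (from 49 rpm).
Differentiating the loop-closure r₂e^{iθ₂}+r₃e^{iθ₃}=r₁+r₄e^{iθ₄} gives r₂ω₂e^{iθ₂}+r₃ω₃e^{iθ₃}=r₄ω₄e^{iθ₄}.
Eliminating the other unknown: ω₄ = r₂ω₂ sin(θ₂−θ₃) / [r₄ sin(θ₄−θ₃)].
Numerator sine = +0.42420; denominator sine = -0.95372.
Result = 0.0613·5.131·(+0.42420) / (0.1681·(-0.95372)) = -0.83228 rad/s; magnitude 0.83228 rad/s.

0.832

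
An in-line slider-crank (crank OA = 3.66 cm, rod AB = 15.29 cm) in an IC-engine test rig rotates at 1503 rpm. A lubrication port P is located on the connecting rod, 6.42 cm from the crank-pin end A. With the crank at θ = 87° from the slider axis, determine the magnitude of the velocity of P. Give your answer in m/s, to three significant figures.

5.79

ω = 157.4 rad/s.  Crank-pin speed |V_A| = rω = 5.7606 m/s, perpendicular to OA.
Rod angle: sinφ = −(r/L) sinθ ⇒ φ = -13.830°; ω_rod = −rω cosθ/√(L²−r²sin²θ) = -2.0307 rad/s.
V_P = V_A + ω_rod × AP, with AP = 0.0642 m along the rod.
Components: V_Px = −rω sinθ − a·ω_rod·sinφ = -5.7839 m/s;  V_Py = rω cosθ + a·ω_rod·cosφ = +0.1749 m/s.
|V_P| = √(V_Px² + V_Py²) = 5.7865 m/s.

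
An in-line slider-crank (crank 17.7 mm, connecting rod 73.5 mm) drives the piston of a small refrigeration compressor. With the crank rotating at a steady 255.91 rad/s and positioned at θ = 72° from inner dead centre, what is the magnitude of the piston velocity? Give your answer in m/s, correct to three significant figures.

4.64

ω = 255.9 rad/s
For an in-line slider-crank, x = r cosθ + √(L² − r² sin²θ), so v = −rω sinθ·[1 + r cosθ/√(L² − r² sin²θ)].
With r = 0.0177 m, L = 0.0735 m, θ = 72°: √(L² − r² sin²θ) = 0.071546 m.
v = −0.0177·255.9·0.95106·[1 + 0.0177·0.30902/0.071546] = -4.6372 m/s.
|v| = 4.6372 m/s.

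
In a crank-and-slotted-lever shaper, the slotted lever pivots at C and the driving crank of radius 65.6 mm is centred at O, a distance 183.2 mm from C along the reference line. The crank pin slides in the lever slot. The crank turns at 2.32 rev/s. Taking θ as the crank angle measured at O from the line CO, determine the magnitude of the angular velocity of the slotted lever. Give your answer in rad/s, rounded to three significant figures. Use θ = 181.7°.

8.12

ω = 14.58 rad/s (from 2.32 rev/s).
Crank pin A relative to C: A = (d + r cosθ, r sinθ); lever angle φ = atan2(r sinθ, d + r cosθ).
Differentiating tanφ: φ̇ = rω(d cosθ + r)/(d² + r² + 2dr cosθ).
d² + r² + 2dr cosθ = |CA|² = 0.0138403 m²;  d cosθ + r = -0.11752 m.
|ω_lever| = |0.0656·14.58·-0.11752| / 0.0138403 = 8.1196 rad/s.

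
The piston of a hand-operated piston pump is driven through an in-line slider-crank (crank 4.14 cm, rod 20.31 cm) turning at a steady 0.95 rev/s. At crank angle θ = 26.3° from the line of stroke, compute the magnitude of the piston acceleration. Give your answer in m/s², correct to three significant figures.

ω = 2π·0.95 = 5.969 rad/s
x(θ) = r cosθ + √(L² − r² sin²θ); with ω constant, a = ω²·d²x/dθ².
d²x/dθ² = −r cosθ − r²(cos2θ)/√u − r⁴ sin²2θ/(4u^{3/2}),  u = L² − r² sin²θ = 0.0409131 m².
Substituting r = 0.0414 m, L = 0.2031 m, θ = 26.3°: d²x/dθ² = -0.042317 m.
a = ω²·d²x/dθ² = (5.969)²·(-0.042317) = -1.5077 m/s²;  |a| = 1.5077 m/s².

1.51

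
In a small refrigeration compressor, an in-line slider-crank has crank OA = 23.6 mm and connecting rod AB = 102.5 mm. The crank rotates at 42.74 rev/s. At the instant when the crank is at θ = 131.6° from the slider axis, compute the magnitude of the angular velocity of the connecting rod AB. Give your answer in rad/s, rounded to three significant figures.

41.7

ω = 268.5 rad/s (converted from 42.74 rev/s).
The rod makes angle φ with the slider axis where L sinφ = r sinθ; differentiating, L cosφ·φ̇ = r ω cosθ.
L cosφ = √(L² − r² sin²θ) = 0.10097 m.
|ω_rod| = r ω |cosθ| / √(L² − r² sin²θ) = 0.0236·268.5·0.66393/0.10097 = 41.673 rad/s.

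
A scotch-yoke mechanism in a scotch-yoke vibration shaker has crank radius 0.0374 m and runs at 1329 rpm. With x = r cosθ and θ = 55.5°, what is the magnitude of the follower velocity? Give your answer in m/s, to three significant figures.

ω = 139.2 rad/s (from 1329 rpm).
x = r cosθ ⇒ ẋ = −rω sinθ.
|v| = rω|sinθ| = 0.0374·139.2·|sin 55.5°| = 4.2896 m/s.

4.29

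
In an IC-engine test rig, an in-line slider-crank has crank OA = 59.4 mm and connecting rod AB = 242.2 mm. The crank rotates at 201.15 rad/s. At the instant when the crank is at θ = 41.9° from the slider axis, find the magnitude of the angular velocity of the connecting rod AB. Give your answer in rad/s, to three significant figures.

37.2

ω = 201.2 rad/s
The rod makes angle φ with the slider axis where L sinφ = r sinθ; differentiating, L cosφ·φ̇ = r ω cosθ.
L cosφ = √(L² − r² sin²θ) = 0.23893 m.
|ω_rod| = r ω |cosθ| / √(L² − r² sin²θ) = 0.0594·201.2·0.74431/0.23893 = 37.221 rad/s.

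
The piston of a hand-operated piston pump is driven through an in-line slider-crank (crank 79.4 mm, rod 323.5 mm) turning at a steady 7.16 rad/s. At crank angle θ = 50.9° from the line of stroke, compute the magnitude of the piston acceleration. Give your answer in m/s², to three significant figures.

ω = 7.16 rad/s
x(θ) = r cosθ + √(L² − r² sin²θ); with ω constant, a = ω²·d²x/dθ².
d²x/dθ² = −r cosθ − r²(cos2θ)/√u − r⁴ sin²2θ/(4u^{3/2}),  u = L² − r² sin²θ = 0.100855 m².
Substituting r = 0.0794 m, L = 0.3235 m, θ = 50.9°: d²x/dθ² = -0.046313 m.
a = ω²·d²x/dθ² = (7.16)²·(-0.046313) = -2.3743 m/s²;  |a| = 2.3743 m/s².

2.37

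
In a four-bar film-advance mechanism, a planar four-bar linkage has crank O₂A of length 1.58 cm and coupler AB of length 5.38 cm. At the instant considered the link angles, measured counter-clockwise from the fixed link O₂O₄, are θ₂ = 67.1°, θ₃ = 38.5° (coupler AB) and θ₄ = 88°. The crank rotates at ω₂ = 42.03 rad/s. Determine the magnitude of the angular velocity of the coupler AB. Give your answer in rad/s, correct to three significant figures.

ω₂ = 42.03 rad/s
Differentiating the loop-closure r₂e^{iθ₂}+r₃e^{iθ₃}=r₁+r₄e^{iθ₄} gives r₂ω₂e^{iθ₂}+r₃ω₃e^{iθ₃}=r₄ω₄e^{iθ₄}.
Eliminating the other unknown: ω₃ = r₂ω₂ sin(θ₄−θ₂) / [r₃ sin(θ₃−θ₄)].
Numerator sine = +0.35674; denominator sine = -0.76041.
Result = 0.0158·42.03·(+0.35674) / (0.0538·(-0.76041)) = -5.7908 rad/s; magnitude 5.7908 rad/s.

5.79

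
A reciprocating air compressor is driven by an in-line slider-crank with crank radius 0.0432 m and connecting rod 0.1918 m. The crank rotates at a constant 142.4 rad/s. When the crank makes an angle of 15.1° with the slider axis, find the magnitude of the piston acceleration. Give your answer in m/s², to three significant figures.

1020

ω = 142.4 rad/s
x(θ) = r cosθ + √(L² − r² sin²θ); with ω constant, a = ω²·d²x/dθ².
d²x/dθ² = −r cosθ − r²(cos2θ)/√u − r⁴ sin²2θ/(4u^{3/2}),  u = L² − r² sin²θ = 0.0366606 m².
Substituting r = 0.0432 m, L = 0.1918 m, θ = 15.1°: d²x/dθ² = -0.050164 m.
a = ω²·d²x/dθ² = (142.4)²·(-0.050164) = -1017.2 m/s²;  |a| = 1017.2 m/s².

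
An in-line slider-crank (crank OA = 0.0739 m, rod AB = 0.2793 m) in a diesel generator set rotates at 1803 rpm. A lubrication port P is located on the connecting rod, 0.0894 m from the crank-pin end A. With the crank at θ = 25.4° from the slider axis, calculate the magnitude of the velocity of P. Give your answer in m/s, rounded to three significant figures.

ω = 188.8 rad/s.  Crank-pin speed |V_A| = rω = 13.953 m/s, perpendicular to OA.
Rod angle: sinφ = −(r/L) sinθ ⇒ φ = -6.517°; ω_rod = −rω cosθ/√(L²−r²sin²θ) = -45.422 rad/s.
V_P = V_A + ω_rod × AP, with AP = 0.0894 m along the rod.
Components: V_Px = −rω sinθ − a·ω_rod·sinφ = -6.4458 m/s;  V_Py = rω cosθ + a·ω_rod·cosφ = +8.5698 m/s.
|V_P| = √(V_Px² + V_Py²) = 10.723 m/s.

10.7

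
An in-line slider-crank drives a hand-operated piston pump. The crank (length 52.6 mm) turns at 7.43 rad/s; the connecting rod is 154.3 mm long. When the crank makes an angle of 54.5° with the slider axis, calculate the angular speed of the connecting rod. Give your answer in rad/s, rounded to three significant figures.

ω = 7.43 rad/s
The rod makes angle φ with the slider axis where L sinφ = r sinθ; differentiating, L cosφ·φ̇ = r ω cosθ.
L cosφ = √(L² − r² sin²θ) = 0.14824 m.
|ω_rod| = r ω |cosθ| / √(L² − r² sin²θ) = 0.0526·7.43·0.58070/0.14824 = 1.531 rad/s.

1.53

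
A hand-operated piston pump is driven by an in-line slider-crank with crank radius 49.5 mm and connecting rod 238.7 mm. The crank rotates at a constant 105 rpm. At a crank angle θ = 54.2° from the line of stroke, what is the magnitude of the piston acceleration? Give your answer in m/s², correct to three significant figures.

ω = 2π·105/60 = 11 rad/s
x(θ) = r cosθ + √(L² − r² sin²θ); with ω constant, a = ω²·d²x/dθ².
d²x/dθ² = −r cosθ − r²(cos2θ)/√u − r⁴ sin²2θ/(4u^{3/2}),  u = L² − r² sin²θ = 0.0553659 m².
Substituting r = 0.0495 m, L = 0.2387 m, θ = 54.2°: d²x/dθ² = -0.025772 m.
a = ω²·d²x/dθ² = (11)²·(-0.025772) = -3.1159 m/s²;  |a| = 3.1159 m/s².

3.12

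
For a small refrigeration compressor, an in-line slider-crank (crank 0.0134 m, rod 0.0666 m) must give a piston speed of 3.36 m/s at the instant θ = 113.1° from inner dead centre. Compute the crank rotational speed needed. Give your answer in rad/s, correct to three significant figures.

296

For an in-line slider-crank, |v_piston| = rω|sinθ|·[1 + r cosθ/√(L² − r² sin²θ)].
With r = 0.0134 m, L = 0.0666 m, θ = 113.1°: the bracketed kinematic factor |dx/dθ| = 0.011336 m.
ω = v/|dx/dθ| = 3.36/0.011336 = 296.41 rad/s.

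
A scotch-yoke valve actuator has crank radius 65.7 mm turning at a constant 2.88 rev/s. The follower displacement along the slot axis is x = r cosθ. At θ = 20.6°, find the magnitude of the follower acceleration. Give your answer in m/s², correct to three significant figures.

ω = 18.1 rad/s (from 2.88 rev/s).
x = r cosθ ⇒ ẍ = −rω² cosθ (ω constant).
|a| = rω²|cosθ| = 0.0657·(18.1)²·|cos 20.6°| = 20.138 m/s².

20.1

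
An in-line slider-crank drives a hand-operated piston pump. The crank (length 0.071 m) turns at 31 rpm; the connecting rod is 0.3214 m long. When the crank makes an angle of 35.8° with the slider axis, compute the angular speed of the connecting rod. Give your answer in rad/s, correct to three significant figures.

0.587

ω = 3.246 rad/s (converted from 31 rpm).
The rod makes angle φ with the slider axis where L sinφ = r sinθ; differentiating, L cosφ·φ̇ = r ω cosθ.
L cosφ = √(L² − r² sin²θ) = 0.31871 m.
|ω_rod| = r ω |cosθ| / √(L² − r² sin²θ) = 0.071·3.246·0.81106/0.31871 = 0.58656 rad/s.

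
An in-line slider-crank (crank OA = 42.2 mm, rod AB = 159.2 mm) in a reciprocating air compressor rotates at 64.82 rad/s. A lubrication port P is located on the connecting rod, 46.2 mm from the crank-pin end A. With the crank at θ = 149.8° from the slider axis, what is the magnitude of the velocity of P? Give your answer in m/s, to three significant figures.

ω = 64.82 rad/s.  Crank-pin speed |V_A| = rω = 2.7354 m/s, perpendicular to OA.
Rod angle: sinφ = −(r/L) sinθ ⇒ φ = -7.663°; ω_rod = −rω cosθ/√(L²−r²sin²θ) = +14.984 rad/s.
V_P = V_A + ω_rod × AP, with AP = 0.0462 m along the rod.
Components: V_Px = −rω sinθ − a·ω_rod·sinφ = -1.2837 m/s;  V_Py = rω cosθ + a·ω_rod·cosφ = -1.6781 m/s.
|V_P| = √(V_Px² + V_Py²) = 2.1127 m/s.

2.11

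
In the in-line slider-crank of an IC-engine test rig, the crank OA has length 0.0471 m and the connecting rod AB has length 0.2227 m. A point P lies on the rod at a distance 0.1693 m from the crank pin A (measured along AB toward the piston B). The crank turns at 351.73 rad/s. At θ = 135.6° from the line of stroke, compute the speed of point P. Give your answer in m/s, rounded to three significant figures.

10.6

ω = 351.7 rad/s.  Crank-pin speed |V_A| = rω = 16.566 m/s, perpendicular to OA.
Rod angle: sinφ = −(r/L) sinθ ⇒ φ = -8.510°; ω_rod = −rω cosθ/√(L²−r²sin²θ) = +53.741 rad/s.
V_P = V_A + ω_rod × AP, with AP = 0.1693 m along the rod.
Components: V_Px = −rω sinθ − a·ω_rod·sinφ = -10.245 m/s;  V_Py = rω cosθ + a·ω_rod·cosφ = -2.8382 m/s.
|V_P| = √(V_Px² + V_Py²) = 10.631 m/s.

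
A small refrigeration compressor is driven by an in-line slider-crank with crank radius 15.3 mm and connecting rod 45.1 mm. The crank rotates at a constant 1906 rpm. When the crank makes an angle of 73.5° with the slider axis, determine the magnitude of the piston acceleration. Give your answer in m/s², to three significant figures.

8.19

ω = 2π·1906/60 = 199.6 rad/s
x(θ) = r cosθ + √(L² − r² sin²θ); with ω constant, a = ω²·d²x/dθ².
d²x/dθ² = −r cosθ − r²(cos2θ)/√u − r⁴ sin²2θ/(4u^{3/2}),  u = L² − r² sin²θ = 0.0018188 m².
Substituting r = 0.0153 m, L = 0.0451 m, θ = 73.5°: d²x/dθ² = +0.0002056 m.
a = ω²·d²x/dθ² = (199.6)²·(+0.0002056) = +8.191 m/s²;  |a| = 8.191 m/s².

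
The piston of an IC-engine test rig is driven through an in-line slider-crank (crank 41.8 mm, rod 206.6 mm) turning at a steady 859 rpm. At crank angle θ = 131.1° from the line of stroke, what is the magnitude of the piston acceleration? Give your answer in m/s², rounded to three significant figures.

231

ω = 2π·859/60 = 89.95 rad/s
x(θ) = r cosθ + √(L² − r² sin²θ); with ω constant, a = ω²·d²x/dθ².
d²x/dθ² = −r cosθ − r²(cos2θ)/√u − r⁴ sin²2θ/(4u^{3/2}),  u = L² − r² sin²θ = 0.0416914 m².
Substituting r = 0.0418 m, L = 0.2066 m, θ = 131.1°: d²x/dθ² = +0.028552 m.
a = ω²·d²x/dθ² = (89.95)²·(+0.028552) = +231.03 m/s²;  |a| = 231.03 m/s².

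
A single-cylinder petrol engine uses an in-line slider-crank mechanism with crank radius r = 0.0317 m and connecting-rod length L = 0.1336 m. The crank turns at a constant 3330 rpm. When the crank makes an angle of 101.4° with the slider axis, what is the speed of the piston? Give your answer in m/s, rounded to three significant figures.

ω = 2π·3330/60 = 348.7 rad/s
For an in-line slider-crank, x = r cosθ + √(L² − r² sin²θ), so v = −rω sinθ·[1 + r cosθ/√(L² − r² sin²θ)].
With r = 0.0317 m, L = 0.1336 m, θ = 101.4°: √(L² − r² sin²θ) = 0.12994 m.
v = −0.0317·348.7·0.98027·[1 + 0.0317·-0.19766/0.12994] = -10.314 m/s.
|v| = 10.314 m/s.

10.3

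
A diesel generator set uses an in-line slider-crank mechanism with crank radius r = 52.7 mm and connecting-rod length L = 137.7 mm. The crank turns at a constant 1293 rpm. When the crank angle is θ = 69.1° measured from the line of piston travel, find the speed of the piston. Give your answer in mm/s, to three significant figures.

7640

ω = 2π·1293/60 = 135.4 rad/s
For an in-line slider-crank, x = r cosθ + √(L² − r² sin²θ), so v = −rω sinθ·[1 + r cosθ/√(L² − r² sin²θ)].
With r = 0.0527 m, L = 0.1377 m, θ = 69.1°: √(L² − r² sin²θ) = 0.1286 m.
v = −0.0527·135.4·0.93420·[1 + 0.0527·0.35674/0.1286] = -7.6408 m/s.
|v| = 7.6408 m/s = 7640.8 mm/s.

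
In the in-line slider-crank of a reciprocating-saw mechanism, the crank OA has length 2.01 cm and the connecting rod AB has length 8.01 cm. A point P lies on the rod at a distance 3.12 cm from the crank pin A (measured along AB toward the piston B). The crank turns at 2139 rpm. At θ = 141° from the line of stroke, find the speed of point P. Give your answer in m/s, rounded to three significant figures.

3.38

ω = 224 rad/s.  Crank-pin speed |V_A| = rω = 4.5023 m/s, perpendicular to OA.
Rod angle: sinφ = −(r/L) sinθ ⇒ φ = -9.086°; ω_rod = −rω cosθ/√(L²−r²sin²θ) = +44.237 rad/s.
V_P = V_A + ω_rod × AP, with AP = 0.0312 m along the rod.
Components: V_Px = −rω sinθ − a·ω_rod·sinφ = -2.6154 m/s;  V_Py = rω cosθ + a·ω_rod·cosφ = -2.1361 m/s.
|V_P| = √(V_Px² + V_Py²) = 3.3769 m/s.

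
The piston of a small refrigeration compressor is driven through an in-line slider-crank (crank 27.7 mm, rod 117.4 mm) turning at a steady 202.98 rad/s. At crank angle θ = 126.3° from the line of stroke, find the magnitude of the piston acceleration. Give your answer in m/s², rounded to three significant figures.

ω = 203 rad/s
x(θ) = r cosθ + √(L² − r² sin²θ); with ω constant, a = ω²·d²x/dθ².
d²x/dθ² = −r cosθ − r²(cos2θ)/√u − r⁴ sin²2θ/(4u^{3/2}),  u = L² − r² sin²θ = 0.0132844 m².
Substituting r = 0.0277 m, L = 0.1174 m, θ = 126.3°: d²x/dθ² = +0.018302 m.
a = ω²·d²x/dθ² = (203)²·(+0.018302) = +754.06 m/s²;  |a| = 754.06 m/s².

754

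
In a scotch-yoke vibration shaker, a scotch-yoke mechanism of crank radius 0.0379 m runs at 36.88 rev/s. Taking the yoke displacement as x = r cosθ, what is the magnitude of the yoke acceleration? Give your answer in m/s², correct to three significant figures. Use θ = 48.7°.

1340

ω = 231.7 rad/s (from 36.88 rev/s).
x = r cosθ ⇒ ẍ = −rω² cosθ (ω constant).
|a| = rω²|cosθ| = 0.0379·(231.7)²·|cos 48.7°| = 1343.2 m/s².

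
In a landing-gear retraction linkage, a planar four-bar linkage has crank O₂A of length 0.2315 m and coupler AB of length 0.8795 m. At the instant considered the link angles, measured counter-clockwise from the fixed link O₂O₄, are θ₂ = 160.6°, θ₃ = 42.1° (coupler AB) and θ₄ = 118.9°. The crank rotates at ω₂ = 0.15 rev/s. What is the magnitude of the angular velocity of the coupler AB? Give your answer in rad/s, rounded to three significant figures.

0.170

ω₂ = 0.9425 rad/s (from 0.15 rev/s).
Differentiating the loop-closure r₂e^{iθ₂}+r₃e^{iθ₃}=r₁+r₄e^{iθ₄} gives r₂ω₂e^{iθ₂}+r₃ω₃e^{iθ₃}=r₄ω₄e^{iθ₄}.
Eliminating the other unknown: ω₃ = r₂ω₂ sin(θ₄−θ₂) / [r₃ sin(θ₃−θ₄)].
Numerator sine = -0.66523; denominator sine = -0.97358.
Result = 0.2315·0.9425·(-0.66523) / (0.8795·(-0.97358)) = +0.16951 rad/s; magnitude 0.16951 rad/s.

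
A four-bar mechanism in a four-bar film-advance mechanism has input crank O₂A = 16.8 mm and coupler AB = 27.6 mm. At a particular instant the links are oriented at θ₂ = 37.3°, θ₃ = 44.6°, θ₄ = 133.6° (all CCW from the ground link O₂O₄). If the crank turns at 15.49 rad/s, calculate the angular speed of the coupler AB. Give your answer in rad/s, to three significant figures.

9.37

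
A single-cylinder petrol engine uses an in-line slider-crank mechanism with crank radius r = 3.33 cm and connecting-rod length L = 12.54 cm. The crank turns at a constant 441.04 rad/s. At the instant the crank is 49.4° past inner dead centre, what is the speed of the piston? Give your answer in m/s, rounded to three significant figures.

ω = 441 rad/s
For an in-line slider-crank, x = r cosθ + √(L² − r² sin²θ), so v = −rω sinθ·[1 + r cosθ/√(L² − r² sin²θ)].
With r = 0.0333 m, L = 0.1254 m, θ = 49.4°: √(L² − r² sin²θ) = 0.12282 m.
v = −0.0333·441·0.75927·[1 + 0.0333·0.65077/0.12282] = -13.119 m/s.
|v| = 13.119 m/s.

13.1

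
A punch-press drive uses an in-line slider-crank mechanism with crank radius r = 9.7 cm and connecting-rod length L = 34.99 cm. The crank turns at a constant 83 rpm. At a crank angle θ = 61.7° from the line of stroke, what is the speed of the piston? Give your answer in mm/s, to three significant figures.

843

ω = 2π·83/60 = 8.692 rad/s
For an in-line slider-crank, x = r cosθ + √(L² − r² sin²θ), so v = −rω sinθ·[1 + r cosθ/√(L² − r² sin²θ)].
With r = 0.097 m, L = 0.3499 m, θ = 61.7°: √(L² − r² sin²θ) = 0.33932 m.
v = −0.097·8.692·0.88048·[1 + 0.097·0.47409/0.33932] = -0.84294 m/s.
|v| = 0.84294 m/s = 842.94 mm/s.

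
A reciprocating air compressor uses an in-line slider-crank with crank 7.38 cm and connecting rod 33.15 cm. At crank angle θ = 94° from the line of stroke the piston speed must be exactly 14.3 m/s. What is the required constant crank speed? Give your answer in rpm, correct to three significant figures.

1880

For an in-line slider-crank, |v_piston| = rω|sinθ|·[1 + r cosθ/√(L² − r² sin²θ)].
With r = 0.0738 m, L = 0.3315 m, θ = 94°: the bracketed kinematic factor |dx/dθ| = 0.072448 m.
ω = v/|dx/dθ| = 14.3/0.072448 = 197.38 rad/s.
N = 60ω/(2π) = 1884.9 rpm.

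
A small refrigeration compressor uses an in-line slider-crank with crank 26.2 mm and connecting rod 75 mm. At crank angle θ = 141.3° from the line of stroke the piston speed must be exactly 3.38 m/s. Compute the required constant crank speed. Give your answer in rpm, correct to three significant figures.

2730

For an in-line slider-crank, |v_piston| = rω|sinθ|·[1 + r cosθ/√(L² − r² sin²θ)].
With r = 0.0262 m, L = 0.075 m, θ = 141.3°: the bracketed kinematic factor |dx/dθ| = 0.011805 m.
ω = v/|dx/dθ| = 3.38/0.011805 = 286.32 rad/s.
N = 60ω/(2π) = 2734.2 rpm.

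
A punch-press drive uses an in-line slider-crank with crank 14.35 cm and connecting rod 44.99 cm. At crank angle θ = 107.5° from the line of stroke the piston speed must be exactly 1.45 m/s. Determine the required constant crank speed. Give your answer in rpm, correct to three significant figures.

113

For an in-line slider-crank, |v_piston| = rω|sinθ|·[1 + r cosθ/√(L² − r² sin²θ)].
With r = 0.1435 m, L = 0.4499 m, θ = 107.5°: the bracketed kinematic factor |dx/dθ| = 0.12308 m.
ω = v/|dx/dθ| = 1.45/0.12308 = 11.781 rad/s.
N = 60ω/(2π) = 112.5 rpm.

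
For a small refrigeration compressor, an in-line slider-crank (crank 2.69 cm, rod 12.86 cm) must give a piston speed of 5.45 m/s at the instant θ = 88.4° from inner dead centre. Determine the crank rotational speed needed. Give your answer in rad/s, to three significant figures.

201

For an in-line slider-crank, |v_piston| = rω|sinθ|·[1 + r cosθ/√(L² − r² sin²θ)].
With r = 0.0269 m, L = 0.1286 m, θ = 88.4°: the bracketed kinematic factor |dx/dθ| = 0.02705 m.
ω = v/|dx/dθ| = 5.45/0.02705 = 201.48 rad/s.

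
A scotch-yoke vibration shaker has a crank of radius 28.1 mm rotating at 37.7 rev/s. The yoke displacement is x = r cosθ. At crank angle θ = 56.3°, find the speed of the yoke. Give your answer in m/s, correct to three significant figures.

5.54

ω = 236.9 rad/s (from 37.7 rev/s).
x = r cosθ ⇒ ẋ = −rω sinθ.
|v| = rω|sinθ| = 0.0281·236.9·|sin 56.3°| = 5.5377 m/s.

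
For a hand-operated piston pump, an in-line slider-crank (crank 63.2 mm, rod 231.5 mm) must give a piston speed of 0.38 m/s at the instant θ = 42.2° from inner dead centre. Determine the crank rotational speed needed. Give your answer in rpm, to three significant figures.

70.9

For an in-line slider-crank, |v_piston| = rω|sinθ|·[1 + r cosθ/√(L² − r² sin²θ)].
With r = 0.0632 m, L = 0.2315 m, θ = 42.2°: the bracketed kinematic factor |dx/dθ| = 0.051187 m.
ω = v/|dx/dθ| = 0.38/0.051187 = 7.4238 rad/s.
N = 60ω/(2π) = 70.892 rpm.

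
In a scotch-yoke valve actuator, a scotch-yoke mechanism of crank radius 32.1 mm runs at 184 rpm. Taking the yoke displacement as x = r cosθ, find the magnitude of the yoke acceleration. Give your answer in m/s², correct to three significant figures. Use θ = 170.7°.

ω = 19.27 rad/s (from 184 rpm).
x = r cosθ ⇒ ẍ = −rω² cosθ (ω constant).
|a| = rω²|cosθ| = 0.0321·(19.27)²·|cos 170.7°| = 11.761 m/s².

11.8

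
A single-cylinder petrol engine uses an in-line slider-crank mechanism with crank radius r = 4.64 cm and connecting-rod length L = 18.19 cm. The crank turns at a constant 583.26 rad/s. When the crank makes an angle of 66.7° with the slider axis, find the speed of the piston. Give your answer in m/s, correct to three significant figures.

27.4

ω = 583.3 rad/s
For an in-line slider-crank, x = r cosθ + √(L² − r² sin²θ), so v = −rω sinθ·[1 + r cosθ/√(L² − r² sin²θ)].
With r = 0.0464 m, L = 0.1819 m, θ = 66.7°: √(L² − r² sin²θ) = 0.17684 m.
v = −0.0464·583.3·0.91845·[1 + 0.0464·0.39555/0.17684] = -27.436 m/s.
|v| = 27.436 m/s.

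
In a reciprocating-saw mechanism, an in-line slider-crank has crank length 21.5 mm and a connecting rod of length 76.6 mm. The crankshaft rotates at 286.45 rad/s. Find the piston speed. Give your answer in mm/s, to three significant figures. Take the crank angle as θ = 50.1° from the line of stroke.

ω = 286.4 rad/s
For an in-line slider-crank, x = r cosθ + √(L² − r² sin²θ), so v = −rω sinθ·[1 + r cosθ/√(L² − r² sin²θ)].
With r = 0.0215 m, L = 0.0766 m, θ = 50.1°: √(L² − r² sin²θ) = 0.074803 m.
v = −0.0215·286.4·0.76717·[1 + 0.0215·0.64145/0.074803] = -5.5958 m/s.
|v| = 5.5958 m/s = 5595.8 mm/s.

5600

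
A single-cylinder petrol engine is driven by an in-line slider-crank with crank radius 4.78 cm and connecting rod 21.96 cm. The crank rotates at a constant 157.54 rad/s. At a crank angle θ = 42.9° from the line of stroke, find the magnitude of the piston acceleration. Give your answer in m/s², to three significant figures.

ω = 157.5 rad/s
x(θ) = r cosθ + √(L² − r² sin²θ); with ω constant, a = ω²·d²x/dθ².
d²x/dθ² = −r cosθ − r²(cos2θ)/√u − r⁴ sin²2θ/(4u^{3/2}),  u = L² − r² sin²θ = 0.0471654 m².
Substituting r = 0.0478 m, L = 0.2196 m, θ = 42.9°: d²x/dθ² = -0.035913 m.
a = ω²·d²x/dθ² = (157.5)²·(-0.035913) = -891.31 m/s²;  |a| = 891.31 m/s².

891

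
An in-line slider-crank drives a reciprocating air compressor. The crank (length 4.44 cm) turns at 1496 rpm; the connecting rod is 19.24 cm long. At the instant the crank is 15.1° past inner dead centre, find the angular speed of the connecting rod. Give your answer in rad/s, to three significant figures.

ω = 156.7 rad/s (converted from 1496 rpm).
The rod makes angle φ with the slider axis where L sinφ = r sinθ; differentiating, L cosφ·φ̇ = r ω cosθ.
L cosφ = √(L² − r² sin²θ) = 0.19205 m.
|ω_rod| = r ω |cosθ| / √(L² − r² sin²θ) = 0.0444·156.7·0.96547/0.19205 = 34.967 rad/s.

35.0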